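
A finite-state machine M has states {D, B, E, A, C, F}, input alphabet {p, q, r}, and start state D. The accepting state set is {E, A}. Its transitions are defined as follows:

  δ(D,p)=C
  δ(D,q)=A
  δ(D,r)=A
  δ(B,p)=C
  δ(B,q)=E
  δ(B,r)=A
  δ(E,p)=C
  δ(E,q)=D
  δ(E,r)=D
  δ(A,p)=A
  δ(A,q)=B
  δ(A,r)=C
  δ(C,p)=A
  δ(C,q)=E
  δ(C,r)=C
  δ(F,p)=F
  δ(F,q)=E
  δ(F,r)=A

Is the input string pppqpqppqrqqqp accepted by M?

D → C → A → A → B → C → E → C → A → B → A → B → E → D → C
End state C is not accepting.

No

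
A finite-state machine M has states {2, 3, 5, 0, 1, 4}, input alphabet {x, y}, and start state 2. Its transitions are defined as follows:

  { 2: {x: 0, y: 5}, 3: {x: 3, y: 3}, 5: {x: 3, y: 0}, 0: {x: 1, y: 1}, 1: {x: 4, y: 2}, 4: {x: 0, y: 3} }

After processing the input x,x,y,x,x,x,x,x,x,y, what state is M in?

3

Trace: 2 -x-> 0 -x-> 1 -y-> 2 -x-> 0 -x-> 1 -x-> 4 -x-> 0 -x-> 1 -x-> 4 -y-> 3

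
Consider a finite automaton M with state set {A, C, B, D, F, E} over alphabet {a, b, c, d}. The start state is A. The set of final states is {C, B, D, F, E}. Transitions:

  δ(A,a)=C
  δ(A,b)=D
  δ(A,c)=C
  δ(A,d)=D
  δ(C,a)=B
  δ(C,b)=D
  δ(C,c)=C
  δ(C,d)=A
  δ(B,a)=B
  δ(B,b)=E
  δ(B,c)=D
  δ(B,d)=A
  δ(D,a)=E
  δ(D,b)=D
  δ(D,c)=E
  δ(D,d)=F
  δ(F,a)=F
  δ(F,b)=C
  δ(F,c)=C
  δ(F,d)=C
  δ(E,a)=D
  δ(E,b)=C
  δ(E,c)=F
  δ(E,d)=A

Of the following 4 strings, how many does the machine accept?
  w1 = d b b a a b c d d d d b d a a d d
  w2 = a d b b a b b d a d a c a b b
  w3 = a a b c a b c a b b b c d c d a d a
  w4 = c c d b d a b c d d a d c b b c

3

w1: A → D → D → D → E → D → D → E → A → D → F → C → D → F → F → F → C → A  → end A, rejected
w2: A → C → A → D → D → E → C → D → F → F → C → B → D → E → C → D  → end D, accepted
w3: A → C → B → E → F → F → C → C → B → E → C → D → E → A → C → A → C → A → C  → end C, accepted
w4: A → C → C → A → D → F → F → C → C → A → D → E → A → C → D → D → E  → end E, accepted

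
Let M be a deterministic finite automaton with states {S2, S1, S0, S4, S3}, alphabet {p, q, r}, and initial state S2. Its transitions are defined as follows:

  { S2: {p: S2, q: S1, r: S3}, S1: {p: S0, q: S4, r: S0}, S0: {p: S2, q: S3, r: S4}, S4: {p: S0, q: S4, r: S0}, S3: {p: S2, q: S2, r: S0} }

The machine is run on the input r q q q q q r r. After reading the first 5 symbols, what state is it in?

start at S2
read 'r': S2 → S3
read 'q': S3 → S2
read 'q': S2 → S1
read 'q': S1 → S4
read 'q': S4 → S4
After 5 symbols: S4.

S4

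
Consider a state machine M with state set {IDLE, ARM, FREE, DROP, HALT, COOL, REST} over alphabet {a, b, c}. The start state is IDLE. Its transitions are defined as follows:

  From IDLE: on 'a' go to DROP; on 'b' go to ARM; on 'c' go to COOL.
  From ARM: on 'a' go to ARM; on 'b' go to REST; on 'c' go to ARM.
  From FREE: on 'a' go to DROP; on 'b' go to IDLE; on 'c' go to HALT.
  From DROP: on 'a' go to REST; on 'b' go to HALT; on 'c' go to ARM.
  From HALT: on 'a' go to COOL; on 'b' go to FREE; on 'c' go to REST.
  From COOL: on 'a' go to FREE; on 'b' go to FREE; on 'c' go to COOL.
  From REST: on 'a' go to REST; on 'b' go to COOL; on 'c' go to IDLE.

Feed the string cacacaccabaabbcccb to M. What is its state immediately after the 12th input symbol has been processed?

DROP

start at IDLE
read 'c': IDLE → COOL
read 'a': COOL → FREE
read 'c': FREE → HALT
read 'a': HALT → COOL
read 'c': COOL → COOL
read 'a': COOL → FREE
read 'c': FREE → HALT
read 'c': HALT → REST
read 'a': REST → REST
read 'b': REST → COOL
read 'a': COOL → FREE
read 'a': FREE → DROP
After 12 symbols: DROP.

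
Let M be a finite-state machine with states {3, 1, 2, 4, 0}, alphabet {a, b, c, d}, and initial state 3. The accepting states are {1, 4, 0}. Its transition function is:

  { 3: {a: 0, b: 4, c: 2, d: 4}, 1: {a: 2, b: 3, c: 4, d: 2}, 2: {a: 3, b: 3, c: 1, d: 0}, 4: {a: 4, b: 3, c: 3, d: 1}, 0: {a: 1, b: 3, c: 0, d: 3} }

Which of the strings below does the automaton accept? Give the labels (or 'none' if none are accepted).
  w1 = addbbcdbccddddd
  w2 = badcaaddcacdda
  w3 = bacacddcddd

w1: Trace: 3 -a-> 0 -d-> 3 -d-> 4 -b-> 3 -b-> 4 -c-> 3 -d-> 4 -b-> 3 -c-> 2 -c-> 1 -d-> 2 -d-> 0 -d-> 3 -d-> 4 -d-> 1  → end 1, accepted
w2: Trace: 3 -b-> 4 -a-> 4 -d-> 1 -c-> 4 -a-> 4 -a-> 4 -d-> 1 -d-> 2 -c-> 1 -a-> 2 -c-> 1 -d-> 2 -d-> 0 -a-> 1  → end 1, accepted
w3: Trace: 3 -b-> 4 -a-> 4 -c-> 3 -a-> 0 -c-> 0 -d-> 3 -d-> 4 -c-> 3 -d-> 4 -d-> 1 -d-> 2  → end 2, rejected

w1, w2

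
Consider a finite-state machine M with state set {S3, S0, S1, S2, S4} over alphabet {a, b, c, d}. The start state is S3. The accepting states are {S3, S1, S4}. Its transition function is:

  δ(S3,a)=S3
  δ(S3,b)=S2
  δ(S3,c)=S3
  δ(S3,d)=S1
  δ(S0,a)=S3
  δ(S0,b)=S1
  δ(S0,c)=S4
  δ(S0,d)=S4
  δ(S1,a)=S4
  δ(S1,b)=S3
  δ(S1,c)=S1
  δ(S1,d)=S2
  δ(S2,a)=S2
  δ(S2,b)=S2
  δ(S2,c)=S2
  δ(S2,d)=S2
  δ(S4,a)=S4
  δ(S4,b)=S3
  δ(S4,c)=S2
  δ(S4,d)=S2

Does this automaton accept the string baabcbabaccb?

start at S3
read 'b': S3 → S2
read 'a': S2 → S2
read 'a': S2 → S2
read 'b': S2 → S2
read 'c': S2 → S2
read 'b': S2 → S2
read 'a': S2 → S2
read 'b': S2 → S2
read 'a': S2 → S2
read 'c': S2 → S2
read 'c': S2 → S2
read 'b': S2 → S2
End state S2 is not accepting.

No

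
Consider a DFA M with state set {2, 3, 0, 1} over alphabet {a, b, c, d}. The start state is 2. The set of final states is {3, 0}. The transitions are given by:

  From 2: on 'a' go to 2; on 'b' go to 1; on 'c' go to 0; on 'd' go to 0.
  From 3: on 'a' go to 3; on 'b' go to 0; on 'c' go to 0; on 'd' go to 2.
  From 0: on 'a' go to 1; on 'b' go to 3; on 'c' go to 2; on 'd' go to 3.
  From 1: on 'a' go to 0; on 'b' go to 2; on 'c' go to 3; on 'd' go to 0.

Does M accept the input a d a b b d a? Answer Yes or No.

2 → 2 → 0 → 1 → 2 → 1 → 0 → 1
End state 1 is not accepting.

No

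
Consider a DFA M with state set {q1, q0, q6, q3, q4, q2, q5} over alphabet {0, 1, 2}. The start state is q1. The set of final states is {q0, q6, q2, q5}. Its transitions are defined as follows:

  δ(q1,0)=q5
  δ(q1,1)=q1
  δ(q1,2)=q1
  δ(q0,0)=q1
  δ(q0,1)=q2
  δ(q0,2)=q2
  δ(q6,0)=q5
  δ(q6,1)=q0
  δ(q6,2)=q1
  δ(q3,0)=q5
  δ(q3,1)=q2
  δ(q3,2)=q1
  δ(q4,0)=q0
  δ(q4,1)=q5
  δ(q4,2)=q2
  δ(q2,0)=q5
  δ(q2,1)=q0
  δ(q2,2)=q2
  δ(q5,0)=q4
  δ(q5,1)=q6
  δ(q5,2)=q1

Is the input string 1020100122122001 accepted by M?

Yes

q1 → q1 → q5 → q1 → q5 → q6 → q5 → q4 → q5 → q1 → q1 → q1 → q1 → q1 → q5 → q4 → q5
End state q5 is accepting.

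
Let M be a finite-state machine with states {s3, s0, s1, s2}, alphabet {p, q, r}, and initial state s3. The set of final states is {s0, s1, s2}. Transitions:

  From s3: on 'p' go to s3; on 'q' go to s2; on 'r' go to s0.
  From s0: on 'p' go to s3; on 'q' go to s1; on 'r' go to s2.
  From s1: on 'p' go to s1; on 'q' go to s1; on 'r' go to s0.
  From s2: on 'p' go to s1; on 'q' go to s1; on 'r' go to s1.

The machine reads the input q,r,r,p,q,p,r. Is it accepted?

Trace: s3 -q-> s2 -r-> s1 -r-> s0 -p-> s3 -q-> s2 -p-> s1 -r-> s0
End state s0 is accepting.

Yes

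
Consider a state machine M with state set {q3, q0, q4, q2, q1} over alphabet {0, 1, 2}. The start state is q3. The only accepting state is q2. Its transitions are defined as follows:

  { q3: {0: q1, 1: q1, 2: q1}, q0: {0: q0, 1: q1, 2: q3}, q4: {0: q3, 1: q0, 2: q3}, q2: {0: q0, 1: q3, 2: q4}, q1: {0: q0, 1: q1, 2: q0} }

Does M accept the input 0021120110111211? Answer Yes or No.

No

start at q3
read '0': q3 → q1
read '0': q1 → q0
read '2': q0 → q3
read '1': q3 → q1
read '1': q1 → q1
read '2': q1 → q0
read '0': q0 → q0
read '1': q0 → q1
read '1': q1 → q1
read '0': q1 → q0
read '1': q0 → q1
read '1': q1 → q1
read '1': q1 → q1
read '2': q1 → q0
read '1': q0 → q1
read '1': q1 → q1
End state q1 is not accepting.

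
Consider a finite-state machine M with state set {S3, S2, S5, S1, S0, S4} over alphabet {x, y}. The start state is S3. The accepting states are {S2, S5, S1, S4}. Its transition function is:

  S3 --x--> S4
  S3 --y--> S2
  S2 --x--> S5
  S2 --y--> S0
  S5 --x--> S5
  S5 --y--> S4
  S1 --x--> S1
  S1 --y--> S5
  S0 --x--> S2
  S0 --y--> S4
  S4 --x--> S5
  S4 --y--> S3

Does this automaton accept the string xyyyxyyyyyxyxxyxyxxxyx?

Trace: S3 -x-> S4 -y-> S3 -y-> S2 -y-> S0 -x-> S2 -y-> S0 -y-> S4 -y-> S3 -y-> S2 -y-> S0 -x-> S2 -y-> S0 -x-> S2 -x-> S5 -y-> S4 -x-> S5 -y-> S4 -x-> S5 -x-> S5 -x-> S5 -y-> S4 -x-> S5
End state S5 is accepting.

Yes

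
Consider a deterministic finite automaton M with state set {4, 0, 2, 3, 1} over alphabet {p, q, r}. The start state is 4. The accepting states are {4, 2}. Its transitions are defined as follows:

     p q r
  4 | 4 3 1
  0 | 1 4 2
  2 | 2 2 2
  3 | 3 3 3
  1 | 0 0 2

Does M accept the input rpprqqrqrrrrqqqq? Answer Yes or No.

Yes

start at 4
read 'r': 4 → 1
read 'p': 1 → 0
read 'p': 0 → 1
read 'r': 1 → 2
read 'q': 2 → 2
read 'q': 2 → 2
read 'r': 2 → 2
read 'q': 2 → 2
read 'r': 2 → 2
read 'r': 2 → 2
read 'r': 2 → 2
read 'r': 2 → 2
read 'q': 2 → 2
read 'q': 2 → 2
read 'q': 2 → 2
read 'q': 2 → 2
End state 2 is accepting.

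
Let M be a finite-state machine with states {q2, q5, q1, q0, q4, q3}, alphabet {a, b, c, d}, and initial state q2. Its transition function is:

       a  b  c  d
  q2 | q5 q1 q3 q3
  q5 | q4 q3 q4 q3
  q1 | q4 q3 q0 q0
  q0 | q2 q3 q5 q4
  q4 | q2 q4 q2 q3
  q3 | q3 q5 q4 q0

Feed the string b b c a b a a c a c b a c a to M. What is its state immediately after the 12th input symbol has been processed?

q2

q2 → q1 → q3 → q4 → q2 → q1 → q4 → q2 → q3 → q3 → q4 → q4 → q2
After 12 symbols: q2.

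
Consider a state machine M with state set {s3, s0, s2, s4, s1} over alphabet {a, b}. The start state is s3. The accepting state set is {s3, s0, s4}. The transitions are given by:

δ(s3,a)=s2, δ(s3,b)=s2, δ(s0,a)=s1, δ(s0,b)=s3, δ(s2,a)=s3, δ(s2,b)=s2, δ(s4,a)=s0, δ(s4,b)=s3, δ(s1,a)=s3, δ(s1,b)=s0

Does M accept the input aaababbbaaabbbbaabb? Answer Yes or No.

start at s3
read 'a': s3 → s2
read 'a': s2 → s3
read 'a': s3 → s2
read 'b': s2 → s2
read 'a': s2 → s3
read 'b': s3 → s2
read 'b': s2 → s2
read 'b': s2 → s2
read 'a': s2 → s3
read 'a': s3 → s2
read 'a': s2 → s3
read 'b': s3 → s2
read 'b': s2 → s2
read 'b': s2 → s2
read 'b': s2 → s2
read 'a': s2 → s3
read 'a': s3 → s2
read 'b': s2 → s2
read 'b': s2 → s2
End state s2 is not accepting.

No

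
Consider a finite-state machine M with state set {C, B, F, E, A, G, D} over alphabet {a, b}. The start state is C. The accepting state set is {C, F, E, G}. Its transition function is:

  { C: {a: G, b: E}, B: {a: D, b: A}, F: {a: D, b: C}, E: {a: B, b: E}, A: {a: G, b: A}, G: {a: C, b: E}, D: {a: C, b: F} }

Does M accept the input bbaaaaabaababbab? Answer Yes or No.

start at C
read 'b': C → E
read 'b': E → E
read 'a': E → B
read 'a': B → D
read 'a': D → C
read 'a': C → G
read 'a': G → C
read 'b': C → E
read 'a': E → B
read 'a': B → D
read 'b': D → F
read 'a': F → D
read 'b': D → F
read 'b': F → C
read 'a': C → G
read 'b': G → E
End state E is accepting.

Yes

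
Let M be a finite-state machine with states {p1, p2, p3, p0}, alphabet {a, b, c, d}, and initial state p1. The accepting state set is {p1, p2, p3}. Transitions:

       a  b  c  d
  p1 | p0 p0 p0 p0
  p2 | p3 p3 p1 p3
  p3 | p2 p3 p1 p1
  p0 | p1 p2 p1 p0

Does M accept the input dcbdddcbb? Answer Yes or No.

Yes

p1 → p0 → p1 → p0 → p0 → p0 → p0 → p1 → p0 → p2
End state p2 is accepting.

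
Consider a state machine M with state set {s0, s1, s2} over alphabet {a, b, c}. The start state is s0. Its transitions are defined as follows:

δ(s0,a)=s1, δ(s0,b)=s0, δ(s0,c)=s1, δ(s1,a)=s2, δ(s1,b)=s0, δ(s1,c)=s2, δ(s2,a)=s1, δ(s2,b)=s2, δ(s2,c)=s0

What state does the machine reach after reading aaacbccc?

s2

s0 → s1 → s2 → s1 → s2 → s2 → s0 → s1 → s2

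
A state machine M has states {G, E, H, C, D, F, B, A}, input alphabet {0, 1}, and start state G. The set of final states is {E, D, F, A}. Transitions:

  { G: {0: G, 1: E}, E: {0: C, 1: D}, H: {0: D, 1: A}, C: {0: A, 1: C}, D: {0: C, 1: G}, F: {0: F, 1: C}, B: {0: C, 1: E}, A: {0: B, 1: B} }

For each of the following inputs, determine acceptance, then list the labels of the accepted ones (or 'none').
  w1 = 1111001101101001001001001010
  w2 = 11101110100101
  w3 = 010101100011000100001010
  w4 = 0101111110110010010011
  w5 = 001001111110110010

w1, w4

w1: Trace: G -1-> E -1-> D -1-> G -1-> E -0-> C -0-> A -1-> B -1-> E -0-> C -1-> C -1-> C -0-> A -1-> B -0-> C -0-> A -1-> B -0-> C -0-> A -1-> B -0-> C -0-> A -1-> B -0-> C -0-> A -1-> B -0-> C -1-> C -0-> A  → end A, accepted
w2: Trace: G -1-> E -1-> D -1-> G -0-> G -1-> E -1-> D -1-> G -0-> G -1-> E -0-> C -0-> A -1-> B -0-> C -1-> C  → end C, rejected
w3: Trace: G -0-> G -1-> E -0-> C -1-> C -0-> A -1-> B -1-> E -0-> C -0-> A -0-> B -1-> E -1-> D -0-> C -0-> A -0-> B -1-> E -0-> C -0-> A -0-> B -0-> C -1-> C -0-> A -1-> B -0-> C  → end C, rejected
w4: Trace: G -0-> G -1-> E -0-> C -1-> C -1-> C -1-> C -1-> C -1-> C -1-> C -0-> A -1-> B -1-> E -0-> C -0-> A -1-> B -0-> C -0-> A -1-> B -0-> C -0-> A -1-> B -1-> E  → end E, accepted
w5: Trace: G -0-> G -0-> G -1-> E -0-> C -0-> A -1-> B -1-> E -1-> D -1-> G -1-> E -1-> D -0-> C -1-> C -1-> C -0-> A -0-> B -1-> E -0-> C  → end C, rejected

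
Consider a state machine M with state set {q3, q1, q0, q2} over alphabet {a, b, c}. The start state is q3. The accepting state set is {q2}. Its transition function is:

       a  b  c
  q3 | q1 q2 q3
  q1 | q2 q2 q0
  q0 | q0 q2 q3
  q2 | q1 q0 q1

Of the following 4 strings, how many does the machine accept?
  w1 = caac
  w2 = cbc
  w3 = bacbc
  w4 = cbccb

1

w1:
  start at q3
  read 'c': q3 → q3
  read 'a': q3 → q1
  read 'a': q1 → q2
  read 'c': q2 → q1
  end q1, rejected
w2:
  start at q3
  read 'c': q3 → q3
  read 'b': q3 → q2
  read 'c': q2 → q1
  end q1, rejected
w3:
  start at q3
  read 'b': q3 → q2
  read 'a': q2 → q1
  read 'c': q1 → q0
  read 'b': q0 → q2
  read 'c': q2 → q1
  end q1, rejected
w4:
  start at q3
  read 'c': q3 → q3
  read 'b': q3 → q2
  read 'c': q2 → q1
  read 'c': q1 → q0
  read 'b': q0 → q2
  end q2, accepted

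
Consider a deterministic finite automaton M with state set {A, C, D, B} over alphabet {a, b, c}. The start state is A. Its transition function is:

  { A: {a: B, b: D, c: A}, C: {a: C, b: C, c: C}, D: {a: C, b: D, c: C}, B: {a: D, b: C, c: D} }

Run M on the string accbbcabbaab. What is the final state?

C

A → B → D → C → C → C → C → C → C → C → C → C → C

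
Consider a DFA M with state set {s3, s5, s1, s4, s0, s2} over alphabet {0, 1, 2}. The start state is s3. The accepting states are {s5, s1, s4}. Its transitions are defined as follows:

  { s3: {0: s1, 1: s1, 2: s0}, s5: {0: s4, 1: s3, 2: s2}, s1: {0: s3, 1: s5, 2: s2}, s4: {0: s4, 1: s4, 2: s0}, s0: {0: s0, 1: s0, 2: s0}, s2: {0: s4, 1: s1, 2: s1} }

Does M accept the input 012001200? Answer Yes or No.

No

s3 → s1 → s5 → s2 → s4 → s4 → s4 → s0 → s0 → s0
End state s0 is not accepting.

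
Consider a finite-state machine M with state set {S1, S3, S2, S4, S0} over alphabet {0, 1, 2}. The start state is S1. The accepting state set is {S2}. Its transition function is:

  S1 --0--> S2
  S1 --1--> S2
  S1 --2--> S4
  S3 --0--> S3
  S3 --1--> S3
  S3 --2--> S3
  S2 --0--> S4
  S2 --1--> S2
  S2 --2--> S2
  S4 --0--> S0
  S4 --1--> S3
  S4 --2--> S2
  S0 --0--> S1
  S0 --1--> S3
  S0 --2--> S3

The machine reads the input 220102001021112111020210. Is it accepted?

S1 → S4 → S2 → S4 → S3 → S3 → S3 → S3 → S3 → S3 → S3 → S3 → S3 → S3 → S3 → S3 → S3 → S3 → S3 → S3 → S3 → S3 → S3 → S3 → S3
End state S3 is not accepting.

No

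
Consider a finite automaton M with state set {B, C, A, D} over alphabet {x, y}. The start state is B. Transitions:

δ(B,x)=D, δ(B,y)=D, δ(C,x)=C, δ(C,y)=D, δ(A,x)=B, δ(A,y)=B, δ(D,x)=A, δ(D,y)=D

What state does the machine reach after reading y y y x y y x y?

B

start at B
read 'y': B → D
read 'y': D → D
read 'y': D → D
read 'x': D → A
read 'y': A → B
read 'y': B → D
read 'x': D → A
read 'y': A → B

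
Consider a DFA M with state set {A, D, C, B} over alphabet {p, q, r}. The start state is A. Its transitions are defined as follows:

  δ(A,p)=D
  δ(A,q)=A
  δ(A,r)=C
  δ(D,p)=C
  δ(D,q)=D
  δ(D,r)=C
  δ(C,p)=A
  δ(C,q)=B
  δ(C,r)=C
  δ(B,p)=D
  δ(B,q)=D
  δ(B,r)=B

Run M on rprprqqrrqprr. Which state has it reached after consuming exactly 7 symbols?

Trace: A -r-> C -p-> A -r-> C -p-> A -r-> C -q-> B -q-> D
After 7 symbols: D.

D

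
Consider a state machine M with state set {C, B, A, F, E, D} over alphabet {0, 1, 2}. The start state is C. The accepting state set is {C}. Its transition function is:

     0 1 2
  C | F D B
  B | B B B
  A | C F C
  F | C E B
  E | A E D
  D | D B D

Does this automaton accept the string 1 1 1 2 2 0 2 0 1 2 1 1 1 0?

No

C → D → B → B → B → B → B → B → B → B → B → B → B → B → B
End state B is not accepting.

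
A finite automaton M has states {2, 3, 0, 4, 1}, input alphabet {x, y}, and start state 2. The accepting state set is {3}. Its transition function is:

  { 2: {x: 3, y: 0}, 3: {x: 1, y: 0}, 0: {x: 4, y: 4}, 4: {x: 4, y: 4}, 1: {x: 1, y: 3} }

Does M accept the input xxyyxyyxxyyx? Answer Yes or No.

No

Trace: 2 -x-> 3 -x-> 1 -y-> 3 -y-> 0 -x-> 4 -y-> 4 -y-> 4 -x-> 4 -x-> 4 -y-> 4 -y-> 4 -x-> 4
End state 4 is not accepting.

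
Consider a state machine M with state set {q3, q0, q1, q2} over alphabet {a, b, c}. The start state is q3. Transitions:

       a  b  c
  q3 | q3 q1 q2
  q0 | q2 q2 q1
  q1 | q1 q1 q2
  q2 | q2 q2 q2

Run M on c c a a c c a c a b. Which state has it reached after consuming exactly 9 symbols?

q2

Trace: q3 -c-> q2 -c-> q2 -a-> q2 -a-> q2 -c-> q2 -c-> q2 -a-> q2 -c-> q2 -a-> q2
After 9 symbols: q2.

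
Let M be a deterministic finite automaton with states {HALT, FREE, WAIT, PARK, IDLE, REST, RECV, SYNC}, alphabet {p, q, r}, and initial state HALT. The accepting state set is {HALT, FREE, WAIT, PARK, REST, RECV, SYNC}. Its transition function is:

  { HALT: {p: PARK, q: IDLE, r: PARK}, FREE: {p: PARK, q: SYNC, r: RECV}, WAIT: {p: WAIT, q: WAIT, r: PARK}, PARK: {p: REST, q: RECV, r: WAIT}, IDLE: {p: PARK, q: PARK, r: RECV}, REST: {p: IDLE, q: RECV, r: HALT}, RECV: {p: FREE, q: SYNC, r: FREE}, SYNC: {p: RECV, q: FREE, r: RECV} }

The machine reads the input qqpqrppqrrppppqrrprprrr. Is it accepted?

start at HALT
read 'q': HALT → IDLE
read 'q': IDLE → PARK
read 'p': PARK → REST
read 'q': REST → RECV
read 'r': RECV → FREE
read 'p': FREE → PARK
read 'p': PARK → REST
read 'q': REST → RECV
read 'r': RECV → FREE
read 'r': FREE → RECV
read 'p': RECV → FREE
read 'p': FREE → PARK
read 'p': PARK → REST
read 'p': REST → IDLE
read 'q': IDLE → PARK
read 'r': PARK → WAIT
read 'r': WAIT → PARK
read 'p': PARK → REST
read 'r': REST → HALT
read 'p': HALT → PARK
read 'r': PARK → WAIT
read 'r': WAIT → PARK
read 'r': PARK → WAIT
End state WAIT is accepting.

Yes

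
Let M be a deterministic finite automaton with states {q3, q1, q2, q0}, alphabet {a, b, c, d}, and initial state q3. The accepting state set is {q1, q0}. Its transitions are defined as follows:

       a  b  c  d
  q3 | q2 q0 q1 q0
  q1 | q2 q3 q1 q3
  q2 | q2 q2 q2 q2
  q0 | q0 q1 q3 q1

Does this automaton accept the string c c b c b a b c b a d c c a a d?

No

start at q3
read 'c': q3 → q1
read 'c': q1 → q1
read 'b': q1 → q3
read 'c': q3 → q1
read 'b': q1 → q3
read 'a': q3 → q2
read 'b': q2 → q2
read 'c': q2 → q2
read 'b': q2 → q2
read 'a': q2 → q2
read 'd': q2 → q2
read 'c': q2 → q2
read 'c': q2 → q2
read 'a': q2 → q2
read 'a': q2 → q2
read 'd': q2 → q2
End state q2 is not accepting.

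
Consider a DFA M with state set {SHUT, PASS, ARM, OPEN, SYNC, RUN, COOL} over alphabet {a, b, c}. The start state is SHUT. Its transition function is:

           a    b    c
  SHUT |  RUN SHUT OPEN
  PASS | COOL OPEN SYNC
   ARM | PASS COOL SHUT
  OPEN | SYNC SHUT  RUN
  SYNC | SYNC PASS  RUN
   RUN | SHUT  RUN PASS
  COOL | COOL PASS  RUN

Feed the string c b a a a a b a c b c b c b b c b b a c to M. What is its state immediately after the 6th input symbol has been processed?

SHUT

Trace: SHUT -c-> OPEN -b-> SHUT -a-> RUN -a-> SHUT -a-> RUN -a-> SHUT
After 6 symbols: SHUT.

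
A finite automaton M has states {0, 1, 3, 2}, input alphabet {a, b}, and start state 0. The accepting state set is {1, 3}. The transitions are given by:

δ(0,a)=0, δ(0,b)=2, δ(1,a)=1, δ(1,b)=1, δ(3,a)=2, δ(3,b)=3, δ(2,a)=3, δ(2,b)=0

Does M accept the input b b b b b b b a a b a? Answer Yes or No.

No

Trace: 0 -b-> 2 -b-> 0 -b-> 2 -b-> 0 -b-> 2 -b-> 0 -b-> 2 -a-> 3 -a-> 2 -b-> 0 -a-> 0
End state 0 is not accepting.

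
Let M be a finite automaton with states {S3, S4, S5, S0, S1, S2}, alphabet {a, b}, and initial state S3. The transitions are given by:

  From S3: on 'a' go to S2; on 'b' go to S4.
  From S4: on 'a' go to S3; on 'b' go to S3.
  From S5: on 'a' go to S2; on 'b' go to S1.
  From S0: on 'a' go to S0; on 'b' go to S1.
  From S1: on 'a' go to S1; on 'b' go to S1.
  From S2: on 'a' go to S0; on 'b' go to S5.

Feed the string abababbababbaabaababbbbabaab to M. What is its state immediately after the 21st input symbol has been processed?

Trace: S3 -a-> S2 -b-> S5 -a-> S2 -b-> S5 -a-> S2 -b-> S5 -b-> S1 -a-> S1 -b-> S1 -a-> S1 -b-> S1 -b-> S1 -a-> S1 -a-> S1 -b-> S1 -a-> S1 -a-> S1 -b-> S1 -a-> S1 -b-> S1 -b-> S1
After 21 symbols: S1.

S1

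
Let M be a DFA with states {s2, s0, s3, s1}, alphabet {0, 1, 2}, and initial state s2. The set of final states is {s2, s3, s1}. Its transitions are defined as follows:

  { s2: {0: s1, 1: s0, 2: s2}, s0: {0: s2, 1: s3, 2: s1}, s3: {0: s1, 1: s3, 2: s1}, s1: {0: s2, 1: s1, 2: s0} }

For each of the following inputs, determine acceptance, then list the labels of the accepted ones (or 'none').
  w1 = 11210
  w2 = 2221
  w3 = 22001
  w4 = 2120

w1: Trace: s2 -1-> s0 -1-> s3 -2-> s1 -1-> s1 -0-> s2  → end s2, accepted
w2: Trace: s2 -2-> s2 -2-> s2 -2-> s2 -1-> s0  → end s0, rejected
w3: Trace: s2 -2-> s2 -2-> s2 -0-> s1 -0-> s2 -1-> s0  → end s0, rejected
w4: Trace: s2 -2-> s2 -1-> s0 -2-> s1 -0-> s2  → end s2, accepted

w1, w4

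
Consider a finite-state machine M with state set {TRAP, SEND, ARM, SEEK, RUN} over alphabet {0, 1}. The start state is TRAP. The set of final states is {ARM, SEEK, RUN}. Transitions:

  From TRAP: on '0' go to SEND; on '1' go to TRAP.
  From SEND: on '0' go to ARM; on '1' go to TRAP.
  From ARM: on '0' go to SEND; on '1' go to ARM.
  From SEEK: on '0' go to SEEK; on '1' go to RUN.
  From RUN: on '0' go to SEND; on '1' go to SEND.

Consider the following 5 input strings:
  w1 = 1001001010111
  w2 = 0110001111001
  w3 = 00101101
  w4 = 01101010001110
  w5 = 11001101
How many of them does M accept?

1

w1: Trace: TRAP -1-> TRAP -0-> SEND -0-> ARM -1-> ARM -0-> SEND -0-> ARM -1-> ARM -0-> SEND -1-> TRAP -0-> SEND -1-> TRAP -1-> TRAP -1-> TRAP  → end TRAP, rejected
w2: Trace: TRAP -0-> SEND -1-> TRAP -1-> TRAP -0-> SEND -0-> ARM -0-> SEND -1-> TRAP -1-> TRAP -1-> TRAP -1-> TRAP -0-> SEND -0-> ARM -1-> ARM  → end ARM, accepted
w3: Trace: TRAP -0-> SEND -0-> ARM -1-> ARM -0-> SEND -1-> TRAP -1-> TRAP -0-> SEND -1-> TRAP  → end TRAP, rejected
w4: Trace: TRAP -0-> SEND -1-> TRAP -1-> TRAP -0-> SEND -1-> TRAP -0-> SEND -1-> TRAP -0-> SEND -0-> ARM -0-> SEND -1-> TRAP -1-> TRAP -1-> TRAP -0-> SEND  → end SEND, rejected
w5: Trace: TRAP -1-> TRAP -1-> TRAP -0-> SEND -0-> ARM -1-> ARM -1-> ARM -0-> SEND -1-> TRAP  → end TRAP, rejected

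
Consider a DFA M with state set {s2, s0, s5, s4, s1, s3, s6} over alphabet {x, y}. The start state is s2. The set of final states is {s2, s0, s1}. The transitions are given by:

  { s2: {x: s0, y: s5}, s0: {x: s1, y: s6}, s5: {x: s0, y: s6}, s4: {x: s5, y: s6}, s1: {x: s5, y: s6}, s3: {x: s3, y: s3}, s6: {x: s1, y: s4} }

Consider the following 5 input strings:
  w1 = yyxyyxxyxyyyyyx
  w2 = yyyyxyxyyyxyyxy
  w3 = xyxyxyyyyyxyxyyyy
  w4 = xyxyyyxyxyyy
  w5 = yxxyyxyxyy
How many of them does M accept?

1

w1:
  start at s2
  read 'y': s2 → s5
  read 'y': s5 → s6
  read 'x': s6 → s1
  read 'y': s1 → s6
  read 'y': s6 → s4
  read 'x': s4 → s5
  read 'x': s5 → s0
  read 'y': s0 → s6
  read 'x': s6 → s1
  read 'y': s1 → s6
  read 'y': s6 → s4
  read 'y': s4 → s6
  read 'y': s6 → s4
  read 'y': s4 → s6
  read 'x': s6 → s1
  end s1, accepted
w2:
  start at s2
  read 'y': s2 → s5
  read 'y': s5 → s6
  read 'y': s6 → s4
  read 'y': s4 → s6
  read 'x': s6 → s1
  read 'y': s1 → s6
  read 'x': s6 → s1
  read 'y': s1 → s6
  read 'y': s6 → s4
  read 'y': s4 → s6
  read 'x': s6 → s1
  read 'y': s1 → s6
  read 'y': s6 → s4
  read 'x': s4 → s5
  read 'y': s5 → s6
  end s6, rejected
w3:
  start at s2
  read 'x': s2 → s0
  read 'y': s0 → s6
  read 'x': s6 → s1
  read 'y': s1 → s6
  read 'x': s6 → s1
  read 'y': s1 → s6
  read 'y': s6 → s4
  read 'y': s4 → s6
  read 'y': s6 → s4
  read 'y': s4 → s6
  read 'x': s6 → s1
  read 'y': s1 → s6
  read 'x': s6 → s1
  read 'y': s1 → s6
  read 'y': s6 → s4
  read 'y': s4 → s6
  read 'y': s6 → s4
  end s4, rejected
w4:
  start at s2
  read 'x': s2 → s0
  read 'y': s0 → s6
  read 'x': s6 → s1
  read 'y': s1 → s6
  read 'y': s6 → s4
  read 'y': s4 → s6
  read 'x': s6 → s1
  read 'y': s1 → s6
  read 'x': s6 → s1
  read 'y': s1 → s6
  read 'y': s6 → s4
  read 'y': s4 → s6
  end s6, rejected
w5:
  start at s2
  read 'y': s2 → s5
  read 'x': s5 → s0
  read 'x': s0 → s1
  read 'y': s1 → s6
  read 'y': s6 → s4
  read 'x': s4 → s5
  read 'y': s5 → s6
  read 'x': s6 → s1
  read 'y': s1 → s6
  read 'y': s6 → s4
  end s4, rejected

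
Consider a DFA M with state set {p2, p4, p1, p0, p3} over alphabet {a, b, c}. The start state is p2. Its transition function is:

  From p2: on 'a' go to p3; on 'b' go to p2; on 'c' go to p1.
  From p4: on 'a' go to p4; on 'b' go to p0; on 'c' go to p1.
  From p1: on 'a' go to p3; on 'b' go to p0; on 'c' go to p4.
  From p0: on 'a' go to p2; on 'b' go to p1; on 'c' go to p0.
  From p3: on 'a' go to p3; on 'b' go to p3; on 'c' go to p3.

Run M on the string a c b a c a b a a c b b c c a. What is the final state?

p3

start at p2
read 'a': p2 → p3
read 'c': p3 → p3
read 'b': p3 → p3
read 'a': p3 → p3
read 'c': p3 → p3
read 'a': p3 → p3
read 'b': p3 → p3
read 'a': p3 → p3
read 'a': p3 → p3
read 'c': p3 → p3
read 'b': p3 → p3
read 'b': p3 → p3
read 'c': p3 → p3
read 'c': p3 → p3
read 'a': p3 → p3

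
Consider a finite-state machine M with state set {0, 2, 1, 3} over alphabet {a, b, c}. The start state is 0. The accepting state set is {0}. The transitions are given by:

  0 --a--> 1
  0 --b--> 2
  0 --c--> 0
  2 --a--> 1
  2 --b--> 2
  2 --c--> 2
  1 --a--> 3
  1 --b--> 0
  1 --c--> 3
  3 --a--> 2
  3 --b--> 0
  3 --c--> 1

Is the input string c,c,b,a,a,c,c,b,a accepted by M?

No

start at 0
read 'c': 0 → 0
read 'c': 0 → 0
read 'b': 0 → 2
read 'a': 2 → 1
read 'a': 1 → 3
read 'c': 3 → 1
read 'c': 1 → 3
read 'b': 3 → 0
read 'a': 0 → 1
End state 1 is not accepting.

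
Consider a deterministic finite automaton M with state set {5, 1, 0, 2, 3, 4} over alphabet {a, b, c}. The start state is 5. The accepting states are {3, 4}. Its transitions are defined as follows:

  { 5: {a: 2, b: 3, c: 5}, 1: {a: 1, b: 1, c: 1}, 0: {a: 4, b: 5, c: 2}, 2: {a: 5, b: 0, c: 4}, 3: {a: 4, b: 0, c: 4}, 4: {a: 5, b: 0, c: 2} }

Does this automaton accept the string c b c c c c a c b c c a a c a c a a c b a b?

start at 5
read 'c': 5 → 5
read 'b': 5 → 3
read 'c': 3 → 4
read 'c': 4 → 2
read 'c': 2 → 4
read 'c': 4 → 2
read 'a': 2 → 5
read 'c': 5 → 5
read 'b': 5 → 3
read 'c': 3 → 4
read 'c': 4 → 2
read 'a': 2 → 5
read 'a': 5 → 2
read 'c': 2 → 4
read 'a': 4 → 5
read 'c': 5 → 5
read 'a': 5 → 2
read 'a': 2 → 5
read 'c': 5 → 5
read 'b': 5 → 3
read 'a': 3 → 4
read 'b': 4 → 0
End state 0 is not accepting.

No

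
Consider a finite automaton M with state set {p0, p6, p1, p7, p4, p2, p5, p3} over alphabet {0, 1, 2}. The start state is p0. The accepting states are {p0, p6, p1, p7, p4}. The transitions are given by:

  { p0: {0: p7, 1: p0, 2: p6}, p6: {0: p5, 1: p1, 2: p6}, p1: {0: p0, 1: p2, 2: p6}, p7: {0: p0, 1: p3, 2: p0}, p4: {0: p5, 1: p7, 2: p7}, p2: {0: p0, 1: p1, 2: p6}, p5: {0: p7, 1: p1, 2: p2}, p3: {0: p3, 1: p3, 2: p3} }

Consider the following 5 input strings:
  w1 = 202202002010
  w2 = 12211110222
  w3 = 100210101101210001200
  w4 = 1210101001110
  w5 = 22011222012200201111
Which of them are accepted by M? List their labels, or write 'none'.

w2

w1: p0 → p6 → p5 → p2 → p6 → p5 → p2 → p0 → p7 → p0 → p7 → p3 → p3  → end p3, rejected
w2: p0 → p0 → p6 → p6 → p1 → p2 → p1 → p2 → p0 → p6 → p6 → p6  → end p6, accepted
w3: p0 → p0 → p7 → p0 → p6 → p1 → p0 → p0 → p7 → p3 → p3 → p3 → p3 → p3 → p3 → p3 → p3 → p3 → p3 → p3 → p3 → p3  → end p3, rejected
w4: p0 → p0 → p6 → p1 → p0 → p0 → p7 → p3 → p3 → p3 → p3 → p3 → p3 → p3  → end p3, rejected
w5: p0 → p6 → p6 → p5 → p1 → p2 → p6 → p6 → p6 → p5 → p1 → p6 → p6 → p5 → p7 → p0 → p7 → p3 → p3 → p3 → p3  → end p3, rejected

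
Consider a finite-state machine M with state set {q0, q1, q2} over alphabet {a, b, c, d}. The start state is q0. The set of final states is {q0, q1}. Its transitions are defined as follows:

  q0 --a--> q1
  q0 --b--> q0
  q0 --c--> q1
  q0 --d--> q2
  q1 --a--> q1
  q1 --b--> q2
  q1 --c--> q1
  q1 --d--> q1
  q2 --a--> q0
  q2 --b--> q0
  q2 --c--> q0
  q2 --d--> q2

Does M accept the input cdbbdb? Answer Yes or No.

Yes

Trace: q0 -c-> q1 -d-> q1 -b-> q2 -b-> q0 -d-> q2 -b-> q0
End state q0 is accepting.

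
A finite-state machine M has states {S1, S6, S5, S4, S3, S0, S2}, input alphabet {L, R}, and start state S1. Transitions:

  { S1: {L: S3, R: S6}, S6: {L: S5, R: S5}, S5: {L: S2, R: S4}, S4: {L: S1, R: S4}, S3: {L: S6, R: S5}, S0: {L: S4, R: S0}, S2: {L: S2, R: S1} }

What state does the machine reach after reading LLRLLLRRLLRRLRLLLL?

S1 → S3 → S6 → S5 → S2 → S2 → S2 → S1 → S6 → S5 → S2 → S1 → S6 → S5 → S4 → S1 → S3 → S6 → S5

S5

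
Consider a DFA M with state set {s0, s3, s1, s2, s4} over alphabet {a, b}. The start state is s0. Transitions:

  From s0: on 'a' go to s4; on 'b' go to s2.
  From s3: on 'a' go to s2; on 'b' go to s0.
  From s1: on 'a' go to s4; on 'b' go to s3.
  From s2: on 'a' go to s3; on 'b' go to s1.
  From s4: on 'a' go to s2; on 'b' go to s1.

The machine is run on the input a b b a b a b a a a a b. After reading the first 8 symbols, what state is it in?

s4

s0 → s4 → s1 → s3 → s2 → s1 → s4 → s1 → s4
After 8 symbols: s4.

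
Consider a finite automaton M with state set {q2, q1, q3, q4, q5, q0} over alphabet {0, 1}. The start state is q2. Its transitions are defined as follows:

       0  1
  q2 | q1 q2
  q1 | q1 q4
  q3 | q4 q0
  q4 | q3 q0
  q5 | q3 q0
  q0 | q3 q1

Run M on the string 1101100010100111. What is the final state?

Trace: q2 -1-> q2 -1-> q2 -0-> q1 -1-> q4 -1-> q0 -0-> q3 -0-> q4 -0-> q3 -1-> q0 -0-> q3 -1-> q0 -0-> q3 -0-> q4 -1-> q0 -1-> q1 -1-> q4

q4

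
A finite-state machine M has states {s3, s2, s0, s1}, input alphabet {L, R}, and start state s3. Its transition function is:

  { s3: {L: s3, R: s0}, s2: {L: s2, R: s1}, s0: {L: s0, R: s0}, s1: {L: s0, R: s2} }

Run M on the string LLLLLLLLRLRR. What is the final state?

s3 → s3 → s3 → s3 → s3 → s3 → s3 → s3 → s3 → s0 → s0 → s0 → s0

s0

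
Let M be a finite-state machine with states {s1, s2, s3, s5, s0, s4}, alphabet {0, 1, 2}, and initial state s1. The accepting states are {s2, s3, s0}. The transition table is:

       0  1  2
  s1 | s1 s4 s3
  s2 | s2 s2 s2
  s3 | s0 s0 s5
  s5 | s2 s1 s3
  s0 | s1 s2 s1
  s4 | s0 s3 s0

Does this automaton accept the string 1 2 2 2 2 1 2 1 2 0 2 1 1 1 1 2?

s1 → s4 → s0 → s1 → s3 → s5 → s1 → s3 → s0 → s1 → s1 → s3 → s0 → s2 → s2 → s2 → s2
End state s2 is accepting.

Yes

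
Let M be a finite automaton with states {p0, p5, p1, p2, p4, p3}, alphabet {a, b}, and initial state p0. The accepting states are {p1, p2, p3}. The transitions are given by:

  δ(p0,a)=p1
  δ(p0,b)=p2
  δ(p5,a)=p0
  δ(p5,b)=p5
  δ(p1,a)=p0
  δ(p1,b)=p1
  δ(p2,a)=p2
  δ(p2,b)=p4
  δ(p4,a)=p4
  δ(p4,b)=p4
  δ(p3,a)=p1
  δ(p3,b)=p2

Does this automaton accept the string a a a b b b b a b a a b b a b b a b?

No

p0 → p1 → p0 → p1 → p1 → p1 → p1 → p1 → p0 → p2 → p2 → p2 → p4 → p4 → p4 → p4 → p4 → p4 → p4
End state p4 is not accepting.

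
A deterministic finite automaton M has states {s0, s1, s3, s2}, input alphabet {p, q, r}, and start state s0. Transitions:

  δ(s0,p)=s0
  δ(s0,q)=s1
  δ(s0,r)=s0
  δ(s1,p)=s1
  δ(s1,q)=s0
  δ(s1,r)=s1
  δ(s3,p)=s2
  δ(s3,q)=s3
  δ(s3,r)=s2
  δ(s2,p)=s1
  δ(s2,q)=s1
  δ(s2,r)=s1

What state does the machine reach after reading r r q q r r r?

Trace: s0 -r-> s0 -r-> s0 -q-> s1 -q-> s0 -r-> s0 -r-> s0 -r-> s0

s0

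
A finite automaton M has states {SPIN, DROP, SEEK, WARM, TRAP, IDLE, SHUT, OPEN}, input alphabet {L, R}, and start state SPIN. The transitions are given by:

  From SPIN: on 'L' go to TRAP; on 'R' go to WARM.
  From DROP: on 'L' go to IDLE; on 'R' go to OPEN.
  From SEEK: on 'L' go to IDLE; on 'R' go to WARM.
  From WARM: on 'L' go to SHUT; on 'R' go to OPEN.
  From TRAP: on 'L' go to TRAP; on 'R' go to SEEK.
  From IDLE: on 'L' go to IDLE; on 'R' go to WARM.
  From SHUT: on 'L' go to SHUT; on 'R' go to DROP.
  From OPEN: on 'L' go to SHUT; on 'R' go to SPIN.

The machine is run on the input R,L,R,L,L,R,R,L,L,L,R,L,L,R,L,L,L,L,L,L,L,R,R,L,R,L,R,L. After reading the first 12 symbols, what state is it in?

Trace: SPIN -R-> WARM -L-> SHUT -R-> DROP -L-> IDLE -L-> IDLE -R-> WARM -R-> OPEN -L-> SHUT -L-> SHUT -L-> SHUT -R-> DROP -L-> IDLE
After 12 symbols: IDLE.

IDLE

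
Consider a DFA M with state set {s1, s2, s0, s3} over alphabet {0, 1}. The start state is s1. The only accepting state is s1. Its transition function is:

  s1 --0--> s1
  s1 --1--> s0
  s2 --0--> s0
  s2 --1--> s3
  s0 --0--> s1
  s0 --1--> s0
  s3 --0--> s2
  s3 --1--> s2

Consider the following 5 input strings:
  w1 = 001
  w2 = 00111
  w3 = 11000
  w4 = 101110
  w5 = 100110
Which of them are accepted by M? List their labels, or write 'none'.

w1:
  start at s1
  read '0': s1 → s1
  read '0': s1 → s1
  read '1': s1 → s0
  end s0, rejected
w2:
  start at s1
  read '0': s1 → s1
  read '0': s1 → s1
  read '1': s1 → s0
  read '1': s0 → s0
  read '1': s0 → s0
  end s0, rejected
w3:
  start at s1
  read '1': s1 → s0
  read '1': s0 → s0
  read '0': s0 → s1
  read '0': s1 → s1
  read '0': s1 → s1
  end s1, accepted
w4:
  start at s1
  read '1': s1 → s0
  read '0': s0 → s1
  read '1': s1 → s0
  read '1': s0 → s0
  read '1': s0 → s0
  read '0': s0 → s1
  end s1, accepted
w5:
  start at s1
  read '1': s1 → s0
  read '0': s0 → s1
  read '0': s1 → s1
  read '1': s1 → s0
  read '1': s0 → s0
  read '0': s0 → s1
  end s1, accepted

w3, w4, w5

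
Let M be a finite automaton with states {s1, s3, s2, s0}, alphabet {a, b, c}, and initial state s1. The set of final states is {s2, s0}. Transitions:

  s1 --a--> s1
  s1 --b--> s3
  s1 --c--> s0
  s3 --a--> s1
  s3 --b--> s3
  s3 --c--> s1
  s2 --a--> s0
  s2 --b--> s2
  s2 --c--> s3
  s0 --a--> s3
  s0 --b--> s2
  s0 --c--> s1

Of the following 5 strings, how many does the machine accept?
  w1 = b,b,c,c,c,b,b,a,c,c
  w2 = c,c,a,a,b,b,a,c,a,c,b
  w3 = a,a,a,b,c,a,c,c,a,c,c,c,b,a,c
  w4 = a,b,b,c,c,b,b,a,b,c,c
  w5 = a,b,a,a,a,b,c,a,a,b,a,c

1

w1:
  start at s1
  read 'b': s1 → s3
  read 'b': s3 → s3
  read 'c': s3 → s1
  read 'c': s1 → s0
  read 'c': s0 → s1
  read 'b': s1 → s3
  read 'b': s3 → s3
  read 'a': s3 → s1
  read 'c': s1 → s0
  read 'c': s0 → s1
  end s1, rejected
w2:
  start at s1
  read 'c': s1 → s0
  read 'c': s0 → s1
  read 'a': s1 → s1
  read 'a': s1 → s1
  read 'b': s1 → s3
  read 'b': s3 → s3
  read 'a': s3 → s1
  read 'c': s1 → s0
  read 'a': s0 → s3
  read 'c': s3 → s1
  read 'b': s1 → s3
  end s3, rejected
w3:
  start at s1
  read 'a': s1 → s1
  read 'a': s1 → s1
  read 'a': s1 → s1
  read 'b': s1 → s3
  read 'c': s3 → s1
  read 'a': s1 → s1
  read 'c': s1 → s0
  read 'c': s0 → s1
  read 'a': s1 → s1
  read 'c': s1 → s0
  read 'c': s0 → s1
  read 'c': s1 → s0
  read 'b': s0 → s2
  read 'a': s2 → s0
  read 'c': s0 → s1
  end s1, rejected
w4:
  start at s1
  read 'a': s1 → s1
  read 'b': s1 → s3
  read 'b': s3 → s3
  read 'c': s3 → s1
  read 'c': s1 → s0
  read 'b': s0 → s2
  read 'b': s2 → s2
  read 'a': s2 → s0
  read 'b': s0 → s2
  read 'c': s2 → s3
  read 'c': s3 → s1
  end s1, rejected
w5:
  start at s1
  read 'a': s1 → s1
  read 'b': s1 → s3
  read 'a': s3 → s1
  read 'a': s1 → s1
  read 'a': s1 → s1
  read 'b': s1 → s3
  read 'c': s3 → s1
  read 'a': s1 → s1
  read 'a': s1 → s1
  read 'b': s1 → s3
  read 'a': s3 → s1
  read 'c': s1 → s0
  end s0, accepted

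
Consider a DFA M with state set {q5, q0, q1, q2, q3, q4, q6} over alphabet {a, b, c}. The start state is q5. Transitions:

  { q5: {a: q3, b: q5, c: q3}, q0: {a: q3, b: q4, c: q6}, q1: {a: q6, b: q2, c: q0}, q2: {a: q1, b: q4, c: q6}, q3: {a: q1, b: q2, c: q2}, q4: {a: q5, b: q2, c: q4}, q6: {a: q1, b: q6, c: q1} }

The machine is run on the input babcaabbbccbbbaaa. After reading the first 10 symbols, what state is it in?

Trace: q5 -b-> q5 -a-> q3 -b-> q2 -c-> q6 -a-> q1 -a-> q6 -b-> q6 -b-> q6 -b-> q6 -c-> q1
After 10 symbols: q1.

q1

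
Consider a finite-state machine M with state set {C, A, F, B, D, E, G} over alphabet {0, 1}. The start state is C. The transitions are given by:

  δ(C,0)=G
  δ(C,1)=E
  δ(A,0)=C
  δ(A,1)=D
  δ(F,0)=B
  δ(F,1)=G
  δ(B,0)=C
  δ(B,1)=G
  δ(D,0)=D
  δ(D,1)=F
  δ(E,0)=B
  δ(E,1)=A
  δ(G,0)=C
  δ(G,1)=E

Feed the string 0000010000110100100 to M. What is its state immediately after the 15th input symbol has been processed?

Trace: C -0-> G -0-> C -0-> G -0-> C -0-> G -1-> E -0-> B -0-> C -0-> G -0-> C -1-> E -1-> A -0-> C -1-> E -0-> B
After 15 symbols: B.

B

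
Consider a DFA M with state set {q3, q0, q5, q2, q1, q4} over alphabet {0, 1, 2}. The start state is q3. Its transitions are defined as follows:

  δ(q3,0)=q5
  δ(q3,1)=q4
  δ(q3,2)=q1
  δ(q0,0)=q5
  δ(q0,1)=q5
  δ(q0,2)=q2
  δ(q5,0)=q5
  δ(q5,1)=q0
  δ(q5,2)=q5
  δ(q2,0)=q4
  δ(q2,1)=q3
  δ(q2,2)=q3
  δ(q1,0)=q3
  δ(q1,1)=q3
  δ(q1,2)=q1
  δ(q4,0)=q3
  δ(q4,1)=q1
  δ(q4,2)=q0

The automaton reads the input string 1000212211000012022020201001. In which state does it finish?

start at q3
read '1': q3 → q4
read '0': q4 → q3
read '0': q3 → q5
read '0': q5 → q5
read '2': q5 → q5
read '1': q5 → q0
read '2': q0 → q2
read '2': q2 → q3
read '1': q3 → q4
read '1': q4 → q1
read '0': q1 → q3
read '0': q3 → q5
read '0': q5 → q5
read '0': q5 → q5
read '1': q5 → q0
read '2': q0 → q2
read '0': q2 → q4
read '2': q4 → q0
read '2': q0 → q2
read '0': q2 → q4
read '2': q4 → q0
read '0': q0 → q5
read '2': q5 → q5
read '0': q5 → q5
read '1': q5 → q0
read '0': q0 → q5
read '0': q5 → q5
read '1': q5 → q0

q0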